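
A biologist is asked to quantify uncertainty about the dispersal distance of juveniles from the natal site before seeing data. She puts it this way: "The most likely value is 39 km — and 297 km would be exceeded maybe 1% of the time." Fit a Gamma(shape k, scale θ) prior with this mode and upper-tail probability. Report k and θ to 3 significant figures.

Gamma(k,θ) with k>1 has mode (k−1)θ, so θ = 39/(k−1).
Need P(X < 297) = 0.99 with θ tied to k this way. Start at k = 2, θ = 39: P(X<297) ≈ 0.996.
Too high — lower k to spread out. Iterating converges to k ≈ 1.83.
Then θ = 39/(1.83−1) ≈ 47.

k ≈ 1.83, θ ≈ 47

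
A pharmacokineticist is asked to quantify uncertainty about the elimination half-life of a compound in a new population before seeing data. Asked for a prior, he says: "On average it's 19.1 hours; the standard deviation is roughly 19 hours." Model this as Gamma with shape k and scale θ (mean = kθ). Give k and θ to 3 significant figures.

For Gamma(k, scale θ): mean = kθ, variance = kθ², so CV = 1/√k.
CV = SD/mean = 19/19.1 = 0.9948, hence k = 1/CV² = 1.01.
Then θ = mean/k = 19.1/1.01 = 18.9.

k ≈ 1.01, θ ≈ 18.9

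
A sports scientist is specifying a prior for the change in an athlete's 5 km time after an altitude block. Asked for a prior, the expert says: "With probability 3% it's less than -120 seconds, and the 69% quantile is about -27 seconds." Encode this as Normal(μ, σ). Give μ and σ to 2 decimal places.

μ = -46.40, σ = 39.13

For Normal(μ,σ), the p-quantile is μ + z_p·σ. Here z_{0.03} = -1.881, z_{0.69} = 0.4959.
So -120 = μ − 1.881σ and -27 = μ + 0.4959σ.
Subtracting: σ = (-27 − -120)/(0.4959 − (-1.881)) = 39.13.
Then μ = -120 − (-1.881)·39.13 = -46.40.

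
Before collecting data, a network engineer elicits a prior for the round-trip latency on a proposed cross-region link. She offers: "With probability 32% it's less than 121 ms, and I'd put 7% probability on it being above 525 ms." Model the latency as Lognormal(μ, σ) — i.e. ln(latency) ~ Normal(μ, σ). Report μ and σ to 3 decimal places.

If T ~ Lognormal(μ,σ) then ln T ~ Normal(μ,σ), so the p-quantile of ln T is μ + z_p·σ.
ln(121) = 4.796 and ln(525) = 6.263; z_{0.32} = -0.4677, z_{0.93} = 1.476.
σ = (6.263 − 4.796)/(1.476 − (-0.4677)) = 0.755.
μ = 4.796 − (-0.4677)·0.755 = 5.149.

μ ≈ 5.149, σ ≈ 0.755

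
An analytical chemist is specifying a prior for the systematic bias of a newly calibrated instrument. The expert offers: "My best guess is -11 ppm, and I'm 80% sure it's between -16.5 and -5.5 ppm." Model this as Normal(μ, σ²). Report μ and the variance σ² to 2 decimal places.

A symmetric 80% interval runs μ ± z·σ with z = 1.282.
Half-width = 5.5, so σ = 5.5/1.282 = 4.292 and σ² = 18.42.
μ is the stated best guess, -11.00.

μ = -11.00, σ² = 18.42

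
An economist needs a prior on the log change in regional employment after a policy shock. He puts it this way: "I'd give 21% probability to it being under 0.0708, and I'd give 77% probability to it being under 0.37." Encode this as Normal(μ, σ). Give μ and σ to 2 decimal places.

μ = 0.23, σ = 0.19

The p-quantile of Normal(μ,σ) is μ + z_p·σ, with z_{0.21} = -0.8064 and z_{0.77} = 0.7388.
Eliminate σ: μ = (z₂·x₁ − z₁·x₂)/(z₂ − z₁) = (0.7388·0.0708 − (-0.8064)·0.37)/1.545 = 0.23.
Then σ = (x₂ − x₁)/(z₂ − z₁) = (0.37 − 0.0708)/1.545 = 0.19.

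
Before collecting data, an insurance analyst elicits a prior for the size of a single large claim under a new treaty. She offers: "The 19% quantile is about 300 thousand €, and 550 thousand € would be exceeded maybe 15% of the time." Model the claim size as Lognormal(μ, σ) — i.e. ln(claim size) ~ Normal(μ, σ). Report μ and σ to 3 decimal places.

If T ~ Lognormal(μ,σ) then ln T ~ Normal(μ,σ), so the p-quantile of ln T is μ + z_p·σ.
ln(300) = 5.704 and ln(550) = 6.31; z_{0.19} = -0.8779, z_{0.85} = 1.036.
σ = (6.31 − 5.704)/(1.036 − (-0.8779)) = 0.317.
μ = 5.704 − (-0.8779)·0.317 = 5.982.

μ ≈ 5.982, σ ≈ 0.317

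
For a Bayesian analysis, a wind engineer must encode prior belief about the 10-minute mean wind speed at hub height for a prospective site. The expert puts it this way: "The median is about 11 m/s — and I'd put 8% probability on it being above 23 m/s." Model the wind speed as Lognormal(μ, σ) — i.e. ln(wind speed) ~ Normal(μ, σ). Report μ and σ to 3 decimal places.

μ ≈ 2.398, σ ≈ 0.525

If T ~ Lognormal(μ,σ) then ln T ~ Normal(μ,σ), so the p-quantile of ln T is μ + z_p·σ.
ln(11) = 2.398 and ln(23) = 3.135; z_{0.5} = 0, z_{0.92} = 1.405.
σ = (3.135 − 2.398)/(1.405 − (0)) = 0.525.
μ = 2.398 − (0)·0.525 = 2.398.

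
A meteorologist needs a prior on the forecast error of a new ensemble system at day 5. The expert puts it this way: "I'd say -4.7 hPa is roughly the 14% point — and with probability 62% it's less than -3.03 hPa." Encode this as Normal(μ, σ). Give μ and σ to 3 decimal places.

μ = -3.398, σ = 1.205

The p-quantile of Normal(μ,σ) is μ + z_p·σ, with z_{0.14} = -1.08 and z_{0.62} = 0.3055.
Eliminate σ: μ = (z₂·x₁ − z₁·x₂)/(z₂ − z₁) = (0.3055·-4.7 − (-1.08)·-3.03)/1.386 = -3.398.
Then σ = (x₂ − x₁)/(z₂ − z₁) = (-3.03 − -4.7)/1.386 = 1.205.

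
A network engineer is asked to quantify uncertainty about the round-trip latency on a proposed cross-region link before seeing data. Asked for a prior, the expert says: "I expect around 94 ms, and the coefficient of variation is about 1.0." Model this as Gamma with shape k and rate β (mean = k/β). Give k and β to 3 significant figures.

For Gamma(k, rate β): mean = k/β, variance = k/β², so CV = 1/√k.
CV = 1.0, hence k = 1/CV² = 1.
Then β = k/mean = 1/94 = 0.0106.

k ≈ 1, β ≈ 0.0106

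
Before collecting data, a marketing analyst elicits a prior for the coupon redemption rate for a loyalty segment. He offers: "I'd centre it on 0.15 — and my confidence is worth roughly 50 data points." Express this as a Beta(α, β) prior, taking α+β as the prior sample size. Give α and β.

Under the effective-sample-size interpretation, Beta(α, β) has prior mean α/(α+β) and prior sample size α+β.
So α+β = 50 and α/(α+β) = 0.15, giving α = 0.15·50 = 7.5 and β = 50 − 7.5 = 42.5.

α = 7.5, β = 42.5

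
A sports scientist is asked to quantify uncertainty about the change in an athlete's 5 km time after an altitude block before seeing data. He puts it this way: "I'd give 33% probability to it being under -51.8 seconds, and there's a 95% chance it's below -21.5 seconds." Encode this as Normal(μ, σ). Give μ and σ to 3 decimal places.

For Normal(μ,σ), the p-quantile is μ + z_p·σ. Here z_{0.33} = -0.4399, z_{0.95} = 1.645.
So -51.8 = μ − 0.4399σ and -21.5 = μ + 1.645σ.
Subtracting: σ = (-21.5 − -51.8)/(1.645 − (-0.4399)) = 14.534.
Then μ = -51.8 − (-0.4399)·14.534 = -45.406.

μ = -45.406, σ = 14.534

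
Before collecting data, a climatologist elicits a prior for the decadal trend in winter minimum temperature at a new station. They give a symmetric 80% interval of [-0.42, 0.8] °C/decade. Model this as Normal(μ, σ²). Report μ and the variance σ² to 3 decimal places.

A symmetric 80% interval runs μ ± z·σ with z = 1.282.
Half-width = 0.61, so σ = 0.61/1.282 = 0.4760 and σ² = 0.227.
μ is the interval midpoint, 0.190.

μ = 0.190, σ² = 0.227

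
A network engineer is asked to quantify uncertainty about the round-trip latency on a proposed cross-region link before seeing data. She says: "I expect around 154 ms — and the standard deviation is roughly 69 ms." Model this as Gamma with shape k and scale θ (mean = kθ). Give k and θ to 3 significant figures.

k ≈ 4.98, θ ≈ 30.9

For Gamma(k, scale θ): mean = kθ, variance = kθ², so CV = 1/√k.
CV = SD/mean = 69/154 = 0.4481, hence k = 1/CV² = 4.98.
Then θ = mean/k = 154/4.98 = 30.9.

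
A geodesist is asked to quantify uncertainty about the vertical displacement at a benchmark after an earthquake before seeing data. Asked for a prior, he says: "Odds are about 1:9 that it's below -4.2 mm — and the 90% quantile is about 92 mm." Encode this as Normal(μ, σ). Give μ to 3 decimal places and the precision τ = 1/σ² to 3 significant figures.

The p-quantile of Normal(μ,σ) is μ + z_p·σ, with z_{0.1} = -1.282 and z_{0.9} = 1.282.
Eliminate σ: μ = (z₂·x₁ − z₁·x₂)/(z₂ − z₁) = (1.282·-4.2 − (-1.282)·92)/2.563 = 43.900.
Then σ = (x₂ − x₁)/(z₂ − z₁) = (92 − -4.2)/2.563 = 37.533.
Precision τ = 1/σ² = 1/37.53² = 0.00071.

μ = 43.900, τ = 0.00071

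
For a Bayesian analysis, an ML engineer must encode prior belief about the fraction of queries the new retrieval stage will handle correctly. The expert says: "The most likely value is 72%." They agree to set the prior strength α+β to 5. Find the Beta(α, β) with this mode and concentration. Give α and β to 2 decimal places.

α = 3.16, β = 1.84

For α,β > 1 the Beta mode is (α−1)/(α+β−2). With α+β = 5, the mode is (α−1)/3.
Set (α−1)/3 = 0.72 → α = 1 + 0.72·3 = 3.16.
β = 5 − α = 1.84.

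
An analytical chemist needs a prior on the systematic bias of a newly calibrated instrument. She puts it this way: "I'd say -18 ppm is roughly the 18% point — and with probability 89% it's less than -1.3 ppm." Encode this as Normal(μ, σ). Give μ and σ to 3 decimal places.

For Normal(μ,σ), the p-quantile is μ + z_p·σ. Here z_{0.18} = -0.9154, z_{0.89} = 1.227.
So -18 = μ − 0.9154σ and -1.3 = μ + 1.227σ.
Subtracting: σ = (-1.3 − -18)/(1.227 − (-0.9154)) = 7.797.
Then μ = -18 − (-0.9154)·7.797 = -10.863.

μ = -10.863, σ = 7.797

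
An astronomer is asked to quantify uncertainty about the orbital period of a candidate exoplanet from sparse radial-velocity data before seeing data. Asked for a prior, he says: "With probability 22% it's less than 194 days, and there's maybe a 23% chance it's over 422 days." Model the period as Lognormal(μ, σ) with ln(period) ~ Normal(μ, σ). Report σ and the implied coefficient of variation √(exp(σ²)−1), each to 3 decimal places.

If T ~ Lognormal(μ,σ) then ln T ~ Normal(μ,σ), so the p-quantile of ln T is μ + z_p·σ.
ln(194) = 5.268 and ln(422) = 6.045; z_{0.22} = -0.7722, z_{0.77} = 0.7388.
σ = (6.045 − 5.268)/(0.7388 − (-0.7722)) = 0.514.
μ = 5.268 − (-0.7722)·0.514 = 5.665.
CV = √(exp(σ²)−1) = √(exp(0.2645)−1) = 0.550.

σ ≈ 0.514, CV ≈ 0.550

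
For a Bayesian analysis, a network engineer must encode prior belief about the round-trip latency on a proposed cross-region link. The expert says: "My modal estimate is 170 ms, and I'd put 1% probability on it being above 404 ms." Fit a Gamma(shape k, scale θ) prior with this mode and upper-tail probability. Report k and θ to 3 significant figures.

Gamma(k,θ) with k>1 has mode (k−1)θ, so θ = 170/(k−1).
Need P(X < 404) = 0.99 with θ tied to k this way. Start at k = 2, θ = 170: P(X<404) ≈ 0.686.
Too low — raise k to concentrate. Iterating converges to k ≈ 7.33.
Then θ = 170/(7.33−1) ≈ 26.8.

k ≈ 7.33, θ ≈ 26.8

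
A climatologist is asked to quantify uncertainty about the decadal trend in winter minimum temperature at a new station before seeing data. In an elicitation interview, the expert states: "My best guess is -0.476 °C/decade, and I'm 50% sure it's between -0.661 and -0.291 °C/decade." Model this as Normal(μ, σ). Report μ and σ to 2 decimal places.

A symmetric 50% interval runs μ ± z·σ with z = 0.6745.
Half-width = 0.185, so σ = 0.185/0.6745 = 0.27.
μ is the stated best guess, -0.48.

μ = -0.48, σ = 0.27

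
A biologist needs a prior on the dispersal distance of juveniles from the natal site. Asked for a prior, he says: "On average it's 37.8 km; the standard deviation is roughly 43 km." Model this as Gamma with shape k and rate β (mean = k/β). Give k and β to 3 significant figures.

For Gamma(k, rate β): mean = k/β, variance = k/β², so CV = 1/√k.
CV = SD/mean = 43/37.8 = 1.138, hence k = 1/CV² = 0.773.
Then β = k/mean = 0.773/37.8 = 0.0204.

k ≈ 0.773, β ≈ 0.0204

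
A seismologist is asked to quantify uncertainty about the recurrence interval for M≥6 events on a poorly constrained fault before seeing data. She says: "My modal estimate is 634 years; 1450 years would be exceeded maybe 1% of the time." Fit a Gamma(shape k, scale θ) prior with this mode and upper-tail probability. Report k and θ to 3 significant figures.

Gamma(k,θ) with k>1 has mode (k−1)θ, so θ = 634/(k−1).
Need P(X < 1450) = 0.99 with θ tied to k this way. Start at k = 2, θ = 634: P(X<1450) ≈ 0.666.
Too low — raise k to concentrate. Iterating converges to k ≈ 7.99.
Then θ = 634/(7.99−1) ≈ 90.7.

k ≈ 7.99, θ ≈ 90.7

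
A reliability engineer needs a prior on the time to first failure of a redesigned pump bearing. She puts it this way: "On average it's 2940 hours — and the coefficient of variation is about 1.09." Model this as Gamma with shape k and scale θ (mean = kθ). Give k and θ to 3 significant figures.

For Gamma(k, scale θ): mean = kθ, variance = kθ², so CV = 1/√k.
CV = 1.09, hence k = 1/CV² = 0.842.
Then θ = mean/k = 2940/0.842 = 3490.

k ≈ 0.842, θ ≈ 3490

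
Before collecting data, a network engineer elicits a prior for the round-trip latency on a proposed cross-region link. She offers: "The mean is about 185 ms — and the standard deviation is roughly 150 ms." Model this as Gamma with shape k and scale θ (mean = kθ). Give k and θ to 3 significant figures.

For Gamma(k, scale θ): mean = kθ, variance = kθ², so CV = 1/√k.
CV = SD/mean = 150/185 = 0.8108, hence k = 1/CV² = 1.52.
Then θ = mean/k = 185/1.52 = 122.

k ≈ 1.52, θ ≈ 122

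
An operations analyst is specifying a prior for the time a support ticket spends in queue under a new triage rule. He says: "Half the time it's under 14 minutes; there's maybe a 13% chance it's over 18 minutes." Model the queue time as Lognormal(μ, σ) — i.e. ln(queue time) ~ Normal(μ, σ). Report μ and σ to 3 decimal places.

If T ~ Lognormal(μ,σ) then ln T ~ Normal(μ,σ), so the p-quantile of ln T is μ + z_p·σ.
ln(14) = 2.639 and ln(18) = 2.89; z_{0.5} = 0, z_{0.87} = 1.126.
σ = (2.89 − 2.639)/(1.126 − (0)) = 0.223.
μ = 2.639 − (0)·0.223 = 2.639.

μ ≈ 2.639, σ ≈ 0.223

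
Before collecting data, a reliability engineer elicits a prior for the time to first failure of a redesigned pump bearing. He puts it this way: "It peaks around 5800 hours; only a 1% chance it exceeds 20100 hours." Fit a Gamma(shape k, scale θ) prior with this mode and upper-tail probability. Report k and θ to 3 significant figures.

k ≈ 3.81, θ ≈ 2060

Gamma(k,θ) with k>1 has mode (k−1)θ, so θ = 5800/(k−1).
Need P(X < 20100) = 0.99 with θ tied to k this way. Start at k = 2, θ = 5800: P(X<20100) ≈ 0.860.
Too low — raise k to concentrate. Iterating converges to k ≈ 3.81.
Then θ = 5800/(3.81−1) ≈ 2060.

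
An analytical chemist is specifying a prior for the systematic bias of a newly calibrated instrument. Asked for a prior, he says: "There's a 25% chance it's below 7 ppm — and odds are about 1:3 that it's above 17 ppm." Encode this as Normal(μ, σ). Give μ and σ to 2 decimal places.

For Normal(μ,σ), the p-quantile is μ + z_p·σ. Here z_{0.25} = -0.6745, z_{0.75} = 0.6745.
So 7 = μ − 0.6745σ and 17 = μ + 0.6745σ.
Subtracting: σ = (17 − 7)/(0.6745 − (-0.6745)) = 7.41.
Then μ = 7 − (-0.6745)·7.41 = 12.00.

μ = 12.00, σ = 7.41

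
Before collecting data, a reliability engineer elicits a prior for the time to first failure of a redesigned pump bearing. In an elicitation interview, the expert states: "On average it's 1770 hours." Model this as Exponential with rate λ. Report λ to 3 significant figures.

λ ≈ 0.000565

Exponential mean = 1/λ, so λ = 1/1770.0 = 0.000565.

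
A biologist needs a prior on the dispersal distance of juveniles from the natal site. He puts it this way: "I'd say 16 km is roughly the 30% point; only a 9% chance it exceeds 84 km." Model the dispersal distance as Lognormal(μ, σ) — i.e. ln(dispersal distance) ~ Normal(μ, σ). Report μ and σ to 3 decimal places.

If T ~ Lognormal(μ,σ) then ln T ~ Normal(μ,σ), so the p-quantile of ln T is μ + z_p·σ.
ln(16) = 2.773 and ln(84) = 4.431; z_{0.3} = -0.5244, z_{0.91} = 1.341.
σ = (4.431 − 2.773)/(1.341 − (-0.5244)) = 0.889.
μ = 2.773 − (-0.5244)·0.889 = 3.239.

μ ≈ 3.239, σ ≈ 0.889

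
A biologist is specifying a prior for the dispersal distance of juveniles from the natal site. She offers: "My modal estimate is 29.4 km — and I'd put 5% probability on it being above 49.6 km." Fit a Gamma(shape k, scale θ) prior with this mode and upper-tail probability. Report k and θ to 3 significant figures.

k ≈ 11.2, θ ≈ 2.88

Gamma(k,θ) with k>1 has mode (k−1)θ, so θ = 29.4/(k−1).
Need P(X < 49.6) = 0.95 with θ tied to k this way. Start at k = 2, θ = 29.4: P(X<49.6) ≈ 0.503.
Too low — raise k to concentrate. Iterating converges to k ≈ 11.2.
Then θ = 29.4/(11.2−1) ≈ 2.88.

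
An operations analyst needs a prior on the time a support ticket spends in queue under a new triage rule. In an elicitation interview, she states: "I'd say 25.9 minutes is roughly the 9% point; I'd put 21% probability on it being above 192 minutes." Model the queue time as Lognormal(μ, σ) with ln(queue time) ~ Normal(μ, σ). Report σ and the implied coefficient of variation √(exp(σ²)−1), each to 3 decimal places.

If T ~ Lognormal(μ,σ) then ln T ~ Normal(μ,σ), so the p-quantile of ln T is μ + z_p·σ.
ln(25.9) = 3.254 and ln(192) = 5.257; z_{0.09} = -1.341, z_{0.79} = 0.8064.
σ = (5.257 − 3.254)/(0.8064 − (-1.341)) = 0.933.
μ = 3.254 − (-1.341)·0.933 = 4.505.
CV = √(exp(σ²)−1) = √(exp(0.8704)−1) = 1.178.

σ ≈ 0.933, CV ≈ 1.178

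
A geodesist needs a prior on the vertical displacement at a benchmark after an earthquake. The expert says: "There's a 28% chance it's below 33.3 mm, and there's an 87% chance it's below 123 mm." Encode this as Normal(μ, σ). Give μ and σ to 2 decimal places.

The p-quantile of Normal(μ,σ) is μ + z_p·σ, with z_{0.28} = -0.5828 and z_{0.87} = 1.126.
Eliminate σ: μ = (z₂·x₁ − z₁·x₂)/(z₂ − z₁) = (1.126·33.3 − (-0.5828)·123)/1.709 = 63.89.
Then σ = (x₂ − x₁)/(z₂ − z₁) = (123 − 33.3)/1.709 = 52.48.

μ = 63.89, σ = 52.48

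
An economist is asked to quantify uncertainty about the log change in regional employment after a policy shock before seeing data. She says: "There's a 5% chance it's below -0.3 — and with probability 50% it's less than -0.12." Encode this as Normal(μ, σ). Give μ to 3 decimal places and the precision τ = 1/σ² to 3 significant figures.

μ = -0.120, τ = 83.5

For Normal(μ,σ), the p-quantile is μ + z_p·σ. Here z_{0.05} = -1.645, z_{0.5} = 0.
So -0.3 = μ − 1.645σ and -0.12 = μ + 0σ.
Subtracting: σ = (-0.12 − -0.3)/(0 − (-1.645)) = 0.109.
Then μ = -0.3 − (-1.645)·0.109 = -0.120.
Precision τ = 1/σ² = 1/0.1094² = 83.5.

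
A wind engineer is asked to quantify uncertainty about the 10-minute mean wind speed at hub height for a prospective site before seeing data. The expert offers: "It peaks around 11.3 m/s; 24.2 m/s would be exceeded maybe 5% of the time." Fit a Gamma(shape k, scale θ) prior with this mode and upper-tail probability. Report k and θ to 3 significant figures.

Gamma(k,θ) with k>1 has mode (k−1)θ, so θ = 11.3/(k−1).
Need P(X < 24.2) = 0.95 with θ tied to k this way. Start at k = 2, θ = 11.3: P(X<24.2) ≈ 0.631.
Too low — raise k to concentrate. Iterating converges to k ≈ 5.75.
Then θ = 11.3/(5.75−1) ≈ 2.38.

k ≈ 5.75, θ ≈ 2.38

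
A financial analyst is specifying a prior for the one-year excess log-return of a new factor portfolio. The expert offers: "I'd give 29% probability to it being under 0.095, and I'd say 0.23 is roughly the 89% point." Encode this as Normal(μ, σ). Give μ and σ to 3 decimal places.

μ = 0.137, σ = 0.076

For Normal(μ,σ), the p-quantile is μ + z_p·σ. Here z_{0.29} = -0.5534, z_{0.89} = 1.227.
So 0.095 = μ − 0.5534σ and 0.23 = μ + 1.227σ.
Subtracting: σ = (0.23 − 0.095)/(1.227 − (-0.5534)) = 0.076.
Then μ = 0.095 − (-0.5534)·0.076 = 0.137.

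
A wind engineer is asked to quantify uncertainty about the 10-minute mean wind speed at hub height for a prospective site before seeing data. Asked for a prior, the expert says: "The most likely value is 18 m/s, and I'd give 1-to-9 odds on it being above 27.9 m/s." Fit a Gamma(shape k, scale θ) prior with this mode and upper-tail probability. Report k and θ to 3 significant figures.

Gamma(k,θ) with k>1 has mode (k−1)θ, so θ = 18/(k−1).
Need P(X < 27.9) = 0.9 with θ tied to k this way. Start at k = 2, θ = 18: P(X<27.9) ≈ 0.459.
Too low — raise k to concentrate. Iterating converges to k ≈ 10.7.
Then θ = 18/(10.7−1) ≈ 1.85.

k ≈ 10.7, θ ≈ 1.85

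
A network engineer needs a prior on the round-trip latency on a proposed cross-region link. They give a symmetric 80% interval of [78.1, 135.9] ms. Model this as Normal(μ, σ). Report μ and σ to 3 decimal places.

A symmetric 80% interval runs μ ± z·σ with z = 1.282.
Half-width = 28.9, so σ = 28.9/1.282 = 22.551.
μ is the interval midpoint, 107.000.

μ = 107.000, σ = 22.551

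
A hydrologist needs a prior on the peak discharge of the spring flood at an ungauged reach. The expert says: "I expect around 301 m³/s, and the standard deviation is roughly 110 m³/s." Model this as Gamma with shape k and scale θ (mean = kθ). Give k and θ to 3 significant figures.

k ≈ 7.49, θ ≈ 40.2

For Gamma(k, scale θ): mean = kθ, variance = kθ², so CV = 1/√k.
CV = SD/mean = 110/301 = 0.3654, hence k = 1/CV² = 7.49.
Then θ = mean/k = 301/7.49 = 40.2.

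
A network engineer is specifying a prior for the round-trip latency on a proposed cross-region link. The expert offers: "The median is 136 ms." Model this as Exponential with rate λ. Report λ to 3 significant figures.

λ ≈ 0.0051

Exponential median = ln 2 / λ, so λ = ln 2 / 136.0 = 0.0051.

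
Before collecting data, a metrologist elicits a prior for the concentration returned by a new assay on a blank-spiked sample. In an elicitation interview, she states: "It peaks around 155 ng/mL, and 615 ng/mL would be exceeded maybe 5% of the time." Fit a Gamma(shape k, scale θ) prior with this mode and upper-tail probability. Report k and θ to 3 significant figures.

k ≈ 2.33, θ ≈ 117

Gamma(k,θ) with k>1 has mode (k−1)θ, so θ = 155/(k−1).
Need P(X < 615) = 0.95 with θ tied to k this way. Start at k = 2, θ = 155: P(X<615) ≈ 0.906.
Too low — raise k to concentrate. Iterating converges to k ≈ 2.33.
Then θ = 155/(2.33−1) ≈ 117.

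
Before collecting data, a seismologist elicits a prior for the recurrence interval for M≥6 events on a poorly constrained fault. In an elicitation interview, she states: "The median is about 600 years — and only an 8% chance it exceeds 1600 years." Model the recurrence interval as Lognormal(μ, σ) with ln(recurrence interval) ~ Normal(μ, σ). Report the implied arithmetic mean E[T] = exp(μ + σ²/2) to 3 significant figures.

If T ~ Lognormal(μ,σ) then ln T ~ Normal(μ,σ), so the p-quantile of ln T is μ + z_p·σ.
ln(600) = 6.397 and ln(1600) = 7.378; z_{0.5} = 0, z_{0.92} = 1.405.
σ = (7.378 − 6.397)/(1.405 − (0)) = 0.698.
μ = 6.397 − (0)·0.698 = 6.397.
E[T] = exp(μ + σ²/2) = exp(6.397 + 0.2436) = 766 years.

E[T] ≈ 766 years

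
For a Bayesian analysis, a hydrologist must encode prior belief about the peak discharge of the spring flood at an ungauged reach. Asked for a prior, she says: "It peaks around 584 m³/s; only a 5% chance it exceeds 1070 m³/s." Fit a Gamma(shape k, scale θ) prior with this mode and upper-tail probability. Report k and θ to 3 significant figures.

k ≈ 8.6, θ ≈ 76.9

Gamma(k,θ) with k>1 has mode (k−1)θ, so θ = 584/(k−1).
Need P(X < 1070) = 0.95 with θ tied to k this way. Start at k = 2, θ = 584: P(X<1070) ≈ 0.547.
Too low — raise k to concentrate. Iterating converges to k ≈ 8.6.
Then θ = 584/(8.6−1) ≈ 76.9.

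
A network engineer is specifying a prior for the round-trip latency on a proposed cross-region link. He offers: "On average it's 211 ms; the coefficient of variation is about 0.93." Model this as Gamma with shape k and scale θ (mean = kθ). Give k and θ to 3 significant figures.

For Gamma(k, scale θ): mean = kθ, variance = kθ², so CV = 1/√k.
CV = 0.93, hence k = 1/CV² = 1.16.
Then θ = mean/k = 211/1.16 = 182.

k ≈ 1.16, θ ≈ 182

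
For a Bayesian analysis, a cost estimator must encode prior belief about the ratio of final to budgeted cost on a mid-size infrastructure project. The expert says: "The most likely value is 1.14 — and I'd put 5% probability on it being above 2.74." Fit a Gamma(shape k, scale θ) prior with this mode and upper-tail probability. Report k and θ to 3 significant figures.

Gamma(k,θ) with k>1 has mode (k−1)θ, so θ = 1.14/(k−1).
Need P(X < 2.74) = 0.95 with θ tied to k this way. Start at k = 2, θ = 1.14: P(X<2.74) ≈ 0.692.
Too low — raise k to concentrate. Iterating converges to k ≈ 4.55.
Then θ = 1.14/(4.55−1) ≈ 0.321.

k ≈ 4.55, θ ≈ 0.321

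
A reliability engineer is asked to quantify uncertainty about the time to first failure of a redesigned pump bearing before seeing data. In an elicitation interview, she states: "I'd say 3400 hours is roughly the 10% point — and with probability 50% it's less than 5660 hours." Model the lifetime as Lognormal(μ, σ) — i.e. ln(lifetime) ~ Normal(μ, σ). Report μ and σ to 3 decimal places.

μ ≈ 8.641, σ ≈ 0.398

If T ~ Lognormal(μ,σ) then ln T ~ Normal(μ,σ), so the p-quantile of ln T is μ + z_p·σ.
ln(3400) = 8.132 and ln(5660) = 8.641; z_{0.1} = -1.282, z_{0.5} = 0.
σ = (8.641 − 8.132)/(0 − (-1.282)) = 0.398.
μ = 8.132 − (-1.282)·0.398 = 8.641.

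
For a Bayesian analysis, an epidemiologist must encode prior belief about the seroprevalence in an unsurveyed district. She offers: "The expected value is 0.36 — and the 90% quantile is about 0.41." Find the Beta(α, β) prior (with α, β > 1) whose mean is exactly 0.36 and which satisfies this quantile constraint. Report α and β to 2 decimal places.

With mean 0.36 fixed, write α = 0.36s, β = 0.64s where s = α+β.
Need P(θ < 0.41) = 0.9 under Beta(0.36s, 0.64s). Normal approximation: (q−m)/√(m(1−m)/s) ≈ z_{0.9} = 1.28, so s ≈ 0.36·0.64·(1.28)²/(0.41−0.36)² = 151.4.
At s = 151.4: P(θ<0.41) ≈ 0.899. Adjusting to match 0.9 gives s ≈ 153.35.
So α = 0.36·153.35 ≈ 55.21, β = 0.64·153.35 ≈ 98.15.

α ≈ 55.21, β ≈ 98.15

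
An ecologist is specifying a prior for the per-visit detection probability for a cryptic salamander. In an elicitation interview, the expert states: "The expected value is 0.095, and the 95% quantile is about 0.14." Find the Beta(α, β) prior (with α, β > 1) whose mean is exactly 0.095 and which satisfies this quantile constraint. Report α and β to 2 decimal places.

With mean 0.095 fixed, write α = 0.095s, β = 0.905s where s = α+β.
Need P(θ < 0.14) = 0.95 under Beta(0.095s, 0.905s). Normal approximation: (q−m)/√(m(1−m)/s) ≈ z_{0.95} = 1.64, so s ≈ 0.095·0.905·(1.64)²/(0.14−0.095)² = 114.9.
At s = 114.9: P(θ<0.14) ≈ 0.939. Adjusting to match 0.95 gives s ≈ 132.26.
So α = 0.095·132.26 ≈ 12.56, β = 0.905·132.26 ≈ 119.70.

α ≈ 12.56, β ≈ 119.70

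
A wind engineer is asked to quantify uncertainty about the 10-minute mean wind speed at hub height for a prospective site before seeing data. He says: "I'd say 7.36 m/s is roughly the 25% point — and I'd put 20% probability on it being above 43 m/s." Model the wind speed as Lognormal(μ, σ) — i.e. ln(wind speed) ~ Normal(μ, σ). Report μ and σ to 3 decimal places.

If T ~ Lognormal(μ,σ) then ln T ~ Normal(μ,σ), so the p-quantile of ln T is μ + z_p·σ.
ln(7.36) = 1.996 and ln(43) = 3.761; z_{0.25} = -0.6745, z_{0.8} = 0.8416.
σ = (3.761 − 1.996)/(0.8416 − (-0.6745)) = 1.164.
μ = 1.996 − (-0.6745)·1.164 = 2.781.

μ ≈ 2.781, σ ≈ 1.164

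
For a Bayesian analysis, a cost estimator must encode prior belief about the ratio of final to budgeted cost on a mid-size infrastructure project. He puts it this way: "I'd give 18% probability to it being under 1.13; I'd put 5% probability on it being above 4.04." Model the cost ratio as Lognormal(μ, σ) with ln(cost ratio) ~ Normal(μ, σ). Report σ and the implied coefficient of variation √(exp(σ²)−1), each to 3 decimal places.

σ ≈ 0.498, CV ≈ 0.530

If T ~ Lognormal(μ,σ) then ln T ~ Normal(μ,σ), so the p-quantile of ln T is μ + z_p·σ.
ln(1.13) = 0.1222 and ln(4.04) = 1.396; z_{0.18} = -0.9154, z_{0.95} = 1.645.
σ = (1.396 − 0.1222)/(1.645 − (-0.9154)) = 0.498.
μ = 0.1222 − (-0.9154)·0.498 = 0.578.
CV = √(exp(σ²)−1) = √(exp(0.2476)−1) = 0.530.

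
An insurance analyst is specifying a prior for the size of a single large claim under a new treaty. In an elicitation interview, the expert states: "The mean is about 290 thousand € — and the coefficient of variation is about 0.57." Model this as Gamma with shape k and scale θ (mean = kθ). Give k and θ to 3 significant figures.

For Gamma(k, scale θ): mean = kθ, variance = kθ², so CV = 1/√k.
CV = 0.57, hence k = 1/CV² = 3.08.
Then θ = mean/k = 290/3.08 = 94.2.

k ≈ 3.08, θ ≈ 94.2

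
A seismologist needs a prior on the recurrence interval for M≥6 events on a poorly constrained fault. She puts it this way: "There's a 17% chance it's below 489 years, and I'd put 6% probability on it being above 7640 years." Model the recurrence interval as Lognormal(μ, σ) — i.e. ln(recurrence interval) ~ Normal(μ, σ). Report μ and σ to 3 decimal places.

If T ~ Lognormal(μ,σ) then ln T ~ Normal(μ,σ), so the p-quantile of ln T is μ + z_p·σ.
ln(489) = 6.192 and ln(7640) = 8.941; z_{0.17} = -0.9542, z_{0.94} = 1.555.
σ = (8.941 − 6.192)/(1.555 − (-0.9542)) = 1.096.
μ = 6.192 − (-0.9542)·1.096 = 7.238.

μ ≈ 7.238, σ ≈ 1.096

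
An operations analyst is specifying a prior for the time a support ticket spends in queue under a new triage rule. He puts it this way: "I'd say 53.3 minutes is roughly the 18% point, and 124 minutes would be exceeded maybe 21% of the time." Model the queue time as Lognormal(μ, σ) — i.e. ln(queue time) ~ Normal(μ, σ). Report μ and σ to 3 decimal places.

If T ~ Lognormal(μ,σ) then ln T ~ Normal(μ,σ), so the p-quantile of ln T is μ + z_p·σ.
ln(53.3) = 3.976 and ln(124) = 4.82; z_{0.18} = -0.9154, z_{0.79} = 0.8064.
σ = (4.82 − 3.976)/(0.8064 − (-0.9154)) = 0.490.
μ = 3.976 − (-0.9154)·0.490 = 4.425.

μ ≈ 4.425, σ ≈ 0.490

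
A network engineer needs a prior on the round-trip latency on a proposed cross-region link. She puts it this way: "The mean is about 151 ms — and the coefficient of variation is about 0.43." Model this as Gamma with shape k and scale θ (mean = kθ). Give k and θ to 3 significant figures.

For Gamma(k, scale θ): mean = kθ, variance = kθ², so CV = 1/√k.
CV = 0.43, hence k = 1/CV² = 5.41.
Then θ = mean/k = 151/5.41 = 27.9.

k ≈ 5.41, θ ≈ 27.9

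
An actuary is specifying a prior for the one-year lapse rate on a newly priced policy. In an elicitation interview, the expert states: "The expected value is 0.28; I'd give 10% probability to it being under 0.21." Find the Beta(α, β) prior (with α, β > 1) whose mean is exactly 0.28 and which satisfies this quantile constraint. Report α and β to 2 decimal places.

With mean 0.28 fixed, write α = 0.28s, β = 0.72s where s = α+β.
Need P(θ < 0.21) = 0.1 under Beta(0.28s, 0.72s). Normal approximation: (q−m)/√(m(1−m)/s) ≈ z_{0.1} = -1.28, so s ≈ 0.28·0.72·(-1.28)²/(0.21−0.28)² = 67.6.
At s = 67.6: P(θ<0.21) ≈ 0.094. Adjusting to match 0.1 gives s ≈ 64.15.
So α = 0.28·64.15 ≈ 17.96, β = 0.72·64.15 ≈ 46.19.

α ≈ 17.96, β ≈ 46.19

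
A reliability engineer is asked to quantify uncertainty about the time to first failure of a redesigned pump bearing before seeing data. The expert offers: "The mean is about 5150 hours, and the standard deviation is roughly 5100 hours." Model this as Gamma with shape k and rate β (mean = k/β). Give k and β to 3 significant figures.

k ≈ 1.02, β ≈ 0.000198

For Gamma(k, rate β): mean = k/β, variance = k/β², so CV = 1/√k.
CV = SD/mean = 5100/5150 = 0.9903, hence k = 1/CV² = 1.02.
Then β = k/mean = 1.02/5150 = 0.000198.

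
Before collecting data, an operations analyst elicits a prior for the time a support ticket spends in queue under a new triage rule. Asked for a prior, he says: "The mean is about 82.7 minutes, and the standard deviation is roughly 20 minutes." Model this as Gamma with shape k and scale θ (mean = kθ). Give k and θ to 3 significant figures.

For Gamma(k, scale θ): mean = kθ, variance = kθ², so CV = 1/√k.
CV = SD/mean = 20/82.7 = 0.2418, hence k = 1/CV² = 17.1.
Then θ = mean/k = 82.7/17.1 = 4.84.

k ≈ 17.1, θ ≈ 4.84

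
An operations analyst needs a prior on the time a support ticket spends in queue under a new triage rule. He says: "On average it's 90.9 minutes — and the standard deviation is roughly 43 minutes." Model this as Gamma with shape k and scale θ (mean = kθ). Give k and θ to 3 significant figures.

k ≈ 4.47, θ ≈ 20.3

For Gamma(k, scale θ): mean = kθ, variance = kθ², so CV = 1/√k.
CV = SD/mean = 43/90.9 = 0.473, hence k = 1/CV² = 4.47.
Then θ = mean/k = 90.9/4.47 = 20.3.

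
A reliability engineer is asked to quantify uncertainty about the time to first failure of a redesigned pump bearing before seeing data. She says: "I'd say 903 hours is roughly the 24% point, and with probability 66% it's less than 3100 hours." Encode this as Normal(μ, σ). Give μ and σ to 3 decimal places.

The p-quantile of Normal(μ,σ) is μ + z_p·σ, with z_{0.24} = -0.7063 and z_{0.66} = 0.4125.
Eliminate σ: μ = (z₂·x₁ − z₁·x₂)/(z₂ − z₁) = (0.4125·903 − (-0.7063)·3100)/1.119 = 2290.017.
Then σ = (x₂ − x₁)/(z₂ − z₁) = (3100 − 903)/1.119 = 1963.771.

μ = 2290.017, σ = 1963.771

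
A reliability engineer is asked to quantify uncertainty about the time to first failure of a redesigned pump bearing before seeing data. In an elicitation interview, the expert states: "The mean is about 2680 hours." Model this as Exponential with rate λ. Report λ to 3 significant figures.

Exponential mean = 1/λ, so λ = 1/2680.0 = 0.000373.

λ ≈ 0.000373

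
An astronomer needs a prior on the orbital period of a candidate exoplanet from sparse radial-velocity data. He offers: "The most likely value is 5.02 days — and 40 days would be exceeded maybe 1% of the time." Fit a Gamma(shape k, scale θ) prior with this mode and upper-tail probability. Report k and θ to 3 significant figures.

Gamma(k,θ) with k>1 has mode (k−1)θ, so θ = 5.02/(k−1).
Need P(X < 40) = 0.99 with θ tied to k this way. Start at k = 2, θ = 5.02: P(X<40) ≈ 0.997.
Too high — lower k to spread out. Iterating converges to k ≈ 1.78.
Then θ = 5.02/(1.78−1) ≈ 6.43.

k ≈ 1.78, θ ≈ 6.43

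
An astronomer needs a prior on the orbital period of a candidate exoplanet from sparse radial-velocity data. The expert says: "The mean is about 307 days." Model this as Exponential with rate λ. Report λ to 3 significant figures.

λ ≈ 0.00326

Exponential mean = 1/λ, so λ = 1/307.0 = 0.00326.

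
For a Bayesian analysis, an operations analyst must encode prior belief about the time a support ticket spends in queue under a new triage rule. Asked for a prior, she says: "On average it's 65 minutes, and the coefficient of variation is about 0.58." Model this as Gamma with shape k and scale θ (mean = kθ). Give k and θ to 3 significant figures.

For Gamma(k, scale θ): mean = kθ, variance = kθ², so CV = 1/√k.
CV = 0.58, hence k = 1/CV² = 2.97.
Then θ = mean/k = 65/2.97 = 21.9.

k ≈ 2.97, θ ≈ 21.9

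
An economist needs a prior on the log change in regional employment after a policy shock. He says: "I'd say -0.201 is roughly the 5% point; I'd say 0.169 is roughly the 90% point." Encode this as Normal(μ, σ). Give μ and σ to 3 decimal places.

μ = 0.007, σ = 0.126

The p-quantile of Normal(μ,σ) is μ + z_p·σ, with z_{0.05} = -1.645 and z_{0.9} = 1.282.
Eliminate σ: μ = (z₂·x₁ − z₁·x₂)/(z₂ − z₁) = (1.282·-0.201 − (-1.645)·0.169)/2.926 = 0.007.
Then σ = (x₂ − x₁)/(z₂ − z₁) = (0.169 − -0.201)/2.926 = 0.126.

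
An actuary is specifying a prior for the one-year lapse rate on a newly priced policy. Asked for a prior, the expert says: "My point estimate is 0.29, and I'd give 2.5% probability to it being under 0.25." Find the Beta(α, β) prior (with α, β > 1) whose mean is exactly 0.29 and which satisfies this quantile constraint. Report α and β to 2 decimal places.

α ≈ 137.06, β ≈ 335.55

With mean 0.29 fixed, write α = 0.29s, β = 0.71s where s = α+β.
Need P(θ < 0.25) = 0.025 under Beta(0.29s, 0.71s). Normal approximation: (q−m)/√(m(1−m)/s) ≈ z_{0.025} = -1.96, so s ≈ 0.29·0.71·(-1.96)²/(0.25−0.29)² = 494.3.
At s = 494.3: P(θ<0.25) ≈ 0.022. Adjusting to match 0.025 gives s ≈ 472.61.
So α = 0.29·472.61 ≈ 137.06, β = 0.71·472.61 ≈ 335.55.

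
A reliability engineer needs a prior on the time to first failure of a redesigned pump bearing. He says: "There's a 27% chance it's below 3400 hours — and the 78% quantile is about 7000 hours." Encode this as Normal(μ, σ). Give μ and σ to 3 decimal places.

μ = 4992.864, σ = 2599.266

For Normal(μ,σ), the p-quantile is μ + z_p·σ. Here z_{0.27} = -0.6128, z_{0.78} = 0.7722.
So 3400 = μ − 0.6128σ and 7000 = μ + 0.7722σ.
Subtracting: σ = (7000 − 3400)/(0.7722 − (-0.6128)) = 2599.266.
Then μ = 3400 − (-0.6128)·2599.266 = 4992.864.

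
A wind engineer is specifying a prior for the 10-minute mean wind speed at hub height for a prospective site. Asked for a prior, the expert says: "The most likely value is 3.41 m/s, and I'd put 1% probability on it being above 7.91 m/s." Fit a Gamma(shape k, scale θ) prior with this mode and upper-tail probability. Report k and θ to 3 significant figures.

Gamma(k,θ) with k>1 has mode (k−1)θ, so θ = 3.41/(k−1).
Need P(X < 7.91) = 0.99 with θ tied to k this way. Start at k = 2, θ = 3.41: P(X<7.91) ≈ 0.674.
Too low — raise k to concentrate. Iterating converges to k ≈ 7.74.
Then θ = 3.41/(7.74−1) ≈ 0.506.

k ≈ 7.74, θ ≈ 0.506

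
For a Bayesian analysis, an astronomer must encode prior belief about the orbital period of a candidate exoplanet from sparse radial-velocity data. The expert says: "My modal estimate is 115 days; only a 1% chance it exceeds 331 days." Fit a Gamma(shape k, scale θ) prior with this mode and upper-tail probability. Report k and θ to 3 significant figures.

Gamma(k,θ) with k>1 has mode (k−1)θ, so θ = 115/(k−1).
Need P(X < 331) = 0.99 with θ tied to k this way. Start at k = 2, θ = 115: P(X<331) ≈ 0.782.
Too low — raise k to concentrate. Iterating converges to k ≈ 5.07.
Then θ = 115/(5.07−1) ≈ 28.3.

k ≈ 5.07, θ ≈ 28.3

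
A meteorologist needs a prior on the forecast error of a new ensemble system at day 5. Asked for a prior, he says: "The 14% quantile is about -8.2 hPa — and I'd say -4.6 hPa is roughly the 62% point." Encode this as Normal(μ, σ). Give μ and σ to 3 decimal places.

μ = -5.394, σ = 2.598

The p-quantile of Normal(μ,σ) is μ + z_p·σ, with z_{0.14} = -1.08 and z_{0.62} = 0.3055.
Eliminate σ: μ = (z₂·x₁ − z₁·x₂)/(z₂ − z₁) = (0.3055·-8.2 − (-1.08)·-4.6)/1.386 = -5.394.
Then σ = (x₂ − x₁)/(z₂ − z₁) = (-4.6 − -8.2)/1.386 = 2.598.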